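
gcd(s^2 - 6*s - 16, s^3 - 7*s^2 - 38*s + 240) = s - 8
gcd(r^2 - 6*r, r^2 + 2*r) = r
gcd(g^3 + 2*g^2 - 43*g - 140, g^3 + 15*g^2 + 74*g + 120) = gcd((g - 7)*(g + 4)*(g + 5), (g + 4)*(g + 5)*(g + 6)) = g^2 + 9*g + 20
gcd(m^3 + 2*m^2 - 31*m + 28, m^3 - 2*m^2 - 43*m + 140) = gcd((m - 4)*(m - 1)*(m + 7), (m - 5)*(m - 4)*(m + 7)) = m^2 + 3*m - 28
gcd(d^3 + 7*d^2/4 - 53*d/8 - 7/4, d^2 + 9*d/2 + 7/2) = d + 7/2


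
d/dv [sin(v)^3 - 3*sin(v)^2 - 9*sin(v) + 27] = 3*(sin(v)^2 - 2*sin(v) - 3)*cos(v)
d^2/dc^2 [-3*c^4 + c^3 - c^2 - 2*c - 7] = -36*c^2 + 6*c - 2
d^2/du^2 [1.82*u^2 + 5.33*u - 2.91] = 3.64000000000000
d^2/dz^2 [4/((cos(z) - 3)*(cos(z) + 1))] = (-16*sin(z)^2 - 24*cos(z) + 72)*sin(z)^2/((cos(z) - 3)^3*(cos(z) + 1)^3)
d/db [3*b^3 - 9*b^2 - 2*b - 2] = 9*b^2 - 18*b - 2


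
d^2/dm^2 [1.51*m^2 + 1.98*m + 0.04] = 3.02000000000000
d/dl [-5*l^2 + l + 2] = 1 - 10*l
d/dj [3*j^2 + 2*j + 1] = 6*j + 2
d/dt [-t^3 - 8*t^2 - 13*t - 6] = -3*t^2 - 16*t - 13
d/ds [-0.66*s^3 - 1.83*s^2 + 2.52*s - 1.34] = -1.98*s^2 - 3.66*s + 2.52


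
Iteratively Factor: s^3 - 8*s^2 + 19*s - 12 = (s - 3)*(s^2 - 5*s + 4) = (s - 4)*(s - 3)*(s - 1)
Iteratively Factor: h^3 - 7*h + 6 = (h + 3)*(h^2 - 3*h + 2) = (h - 1)*(h + 3)*(h - 2)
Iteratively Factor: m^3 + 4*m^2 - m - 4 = (m + 4)*(m^2 - 1) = (m - 1)*(m + 4)*(m + 1)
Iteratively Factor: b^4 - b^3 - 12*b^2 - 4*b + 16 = (b + 2)*(b^3 - 3*b^2 - 6*b + 8) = (b - 4)*(b + 2)*(b^2 + b - 2) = (b - 4)*(b + 2)^2*(b - 1)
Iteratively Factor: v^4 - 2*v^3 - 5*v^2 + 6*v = (v - 1)*(v^3 - v^2 - 6*v) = (v - 3)*(v - 1)*(v^2 + 2*v) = (v - 3)*(v - 1)*(v + 2)*(v)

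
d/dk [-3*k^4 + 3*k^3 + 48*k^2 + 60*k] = -12*k^3 + 9*k^2 + 96*k + 60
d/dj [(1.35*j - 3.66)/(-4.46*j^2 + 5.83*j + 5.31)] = (6.021*j^2 - 32.6472*j + 28.5063)/(19.8916*j^4 - 52.0036*j^3 - 13.3763*j^2 + 61.9146*j + 28.1961)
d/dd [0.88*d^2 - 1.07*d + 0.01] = 1.76*d - 1.07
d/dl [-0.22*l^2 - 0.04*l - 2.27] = -0.44*l - 0.04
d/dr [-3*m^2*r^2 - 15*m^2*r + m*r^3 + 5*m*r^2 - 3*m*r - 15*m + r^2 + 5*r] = -6*m^2*r - 15*m^2 + 3*m*r^2 + 10*m*r - 3*m + 2*r + 5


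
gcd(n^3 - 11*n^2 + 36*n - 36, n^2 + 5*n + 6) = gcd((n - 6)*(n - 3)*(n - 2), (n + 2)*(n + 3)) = 1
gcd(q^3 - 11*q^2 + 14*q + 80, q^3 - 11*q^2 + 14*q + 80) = q^3 - 11*q^2 + 14*q + 80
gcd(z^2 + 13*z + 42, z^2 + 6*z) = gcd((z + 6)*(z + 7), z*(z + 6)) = z + 6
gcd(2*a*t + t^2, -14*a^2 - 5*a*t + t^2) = 2*a + t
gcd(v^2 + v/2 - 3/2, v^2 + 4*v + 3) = 1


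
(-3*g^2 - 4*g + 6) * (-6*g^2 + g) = 18*g^4 + 21*g^3 - 40*g^2 + 6*g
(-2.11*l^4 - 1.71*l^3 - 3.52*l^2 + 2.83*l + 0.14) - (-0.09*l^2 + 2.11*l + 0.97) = -2.11*l^4 - 1.71*l^3 - 3.43*l^2 + 0.72*l - 0.83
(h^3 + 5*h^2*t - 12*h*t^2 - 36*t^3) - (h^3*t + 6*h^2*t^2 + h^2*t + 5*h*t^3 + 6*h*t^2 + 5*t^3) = -h^3*t + h^3 - 6*h^2*t^2 + 4*h^2*t - 5*h*t^3 - 18*h*t^2 - 41*t^3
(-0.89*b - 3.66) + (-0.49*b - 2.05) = -1.38*b - 5.71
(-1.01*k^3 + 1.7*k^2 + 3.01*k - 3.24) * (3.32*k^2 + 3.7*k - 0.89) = -3.3532*k^5 + 1.907*k^4 + 17.1821*k^3 - 1.1328*k^2 - 14.6669*k + 2.8836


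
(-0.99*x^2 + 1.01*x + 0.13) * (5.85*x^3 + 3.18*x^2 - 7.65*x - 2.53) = -5.7915*x^5 + 2.7603*x^4 + 11.5458*x^3 - 4.8084*x^2 - 3.5498*x - 0.3289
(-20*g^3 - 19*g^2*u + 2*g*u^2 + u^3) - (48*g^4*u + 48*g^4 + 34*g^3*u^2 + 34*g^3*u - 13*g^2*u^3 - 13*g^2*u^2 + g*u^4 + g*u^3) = -48*g^4*u - 48*g^4 - 34*g^3*u^2 - 34*g^3*u - 20*g^3 + 13*g^2*u^3 + 13*g^2*u^2 - 19*g^2*u - g*u^4 - g*u^3 + 2*g*u^2 + u^3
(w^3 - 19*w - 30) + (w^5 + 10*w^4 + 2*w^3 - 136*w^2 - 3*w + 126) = w^5 + 10*w^4 + 3*w^3 - 136*w^2 - 22*w + 96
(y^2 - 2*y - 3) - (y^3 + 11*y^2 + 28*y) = -y^3 - 10*y^2 - 30*y - 3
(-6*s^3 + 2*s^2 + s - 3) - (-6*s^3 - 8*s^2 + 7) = 10*s^2 + s - 10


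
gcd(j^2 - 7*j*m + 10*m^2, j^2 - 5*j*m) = j - 5*m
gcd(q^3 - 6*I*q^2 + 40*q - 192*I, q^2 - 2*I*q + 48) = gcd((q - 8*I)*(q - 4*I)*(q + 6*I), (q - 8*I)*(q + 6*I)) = q^2 - 2*I*q + 48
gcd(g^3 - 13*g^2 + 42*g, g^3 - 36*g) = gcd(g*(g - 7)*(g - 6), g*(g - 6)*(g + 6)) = g^2 - 6*g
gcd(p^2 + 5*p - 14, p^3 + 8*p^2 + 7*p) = p + 7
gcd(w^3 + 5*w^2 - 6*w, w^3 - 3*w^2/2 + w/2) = w^2 - w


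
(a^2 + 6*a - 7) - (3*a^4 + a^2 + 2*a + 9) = -3*a^4 + 4*a - 16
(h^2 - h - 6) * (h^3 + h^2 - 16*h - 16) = h^5 - 23*h^3 - 6*h^2 + 112*h + 96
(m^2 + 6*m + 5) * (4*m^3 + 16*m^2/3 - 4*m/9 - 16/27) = 4*m^5 + 88*m^4/3 + 464*m^3/9 + 632*m^2/27 - 52*m/9 - 80/27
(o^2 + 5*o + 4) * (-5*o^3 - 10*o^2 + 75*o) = -5*o^5 - 35*o^4 + 5*o^3 + 335*o^2 + 300*o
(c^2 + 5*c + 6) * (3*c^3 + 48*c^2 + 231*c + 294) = 3*c^5 + 63*c^4 + 489*c^3 + 1737*c^2 + 2856*c + 1764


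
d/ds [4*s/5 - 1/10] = 4/5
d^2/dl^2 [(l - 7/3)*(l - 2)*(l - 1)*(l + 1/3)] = 12*l^2 - 30*l + 130/9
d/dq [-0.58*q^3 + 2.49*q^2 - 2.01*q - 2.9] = -1.74*q^2 + 4.98*q - 2.01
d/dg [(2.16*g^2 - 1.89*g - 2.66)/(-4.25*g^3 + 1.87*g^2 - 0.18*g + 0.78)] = (9.18*g^4 - 16.065*g^3 - 30.7695*g^2 + 13.318*g - 1.953)/(18.0625*g^6 - 15.895*g^5 + 5.0269*g^4 - 7.3032*g^3 + 2.9496*g^2 - 0.2808*g + 0.6084)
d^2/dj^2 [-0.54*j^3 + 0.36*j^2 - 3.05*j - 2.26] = 0.72 - 3.24*j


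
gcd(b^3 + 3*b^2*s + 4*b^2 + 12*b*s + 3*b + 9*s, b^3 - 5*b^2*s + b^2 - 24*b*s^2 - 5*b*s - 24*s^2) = b^2 + 3*b*s + b + 3*s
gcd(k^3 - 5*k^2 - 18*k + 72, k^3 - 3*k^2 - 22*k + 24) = k^2 - 2*k - 24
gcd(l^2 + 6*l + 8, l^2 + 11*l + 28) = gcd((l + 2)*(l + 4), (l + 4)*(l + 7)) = l + 4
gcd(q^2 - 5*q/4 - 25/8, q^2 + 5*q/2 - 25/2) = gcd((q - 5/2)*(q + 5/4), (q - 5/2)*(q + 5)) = q - 5/2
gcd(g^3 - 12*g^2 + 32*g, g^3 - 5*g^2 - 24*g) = g^2 - 8*g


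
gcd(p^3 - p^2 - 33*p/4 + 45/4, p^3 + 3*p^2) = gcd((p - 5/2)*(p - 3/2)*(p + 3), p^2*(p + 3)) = p + 3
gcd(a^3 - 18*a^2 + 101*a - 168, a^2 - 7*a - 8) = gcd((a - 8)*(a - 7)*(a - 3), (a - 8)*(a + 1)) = a - 8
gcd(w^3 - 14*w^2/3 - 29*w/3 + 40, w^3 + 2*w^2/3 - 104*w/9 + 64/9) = w - 8/3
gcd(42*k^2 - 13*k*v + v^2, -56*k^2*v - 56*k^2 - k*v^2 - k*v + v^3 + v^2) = 1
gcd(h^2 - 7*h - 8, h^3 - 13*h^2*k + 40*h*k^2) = 1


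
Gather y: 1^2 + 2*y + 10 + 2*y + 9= 4*y + 20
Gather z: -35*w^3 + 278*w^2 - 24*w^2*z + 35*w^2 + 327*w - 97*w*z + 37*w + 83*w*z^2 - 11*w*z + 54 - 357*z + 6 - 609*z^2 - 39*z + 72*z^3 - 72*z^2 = -35*w^3 + 313*w^2 + 364*w + 72*z^3 + z^2*(83*w - 681) + z*(-24*w^2 - 108*w - 396) + 60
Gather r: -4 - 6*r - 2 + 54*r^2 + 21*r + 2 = 54*r^2 + 15*r - 4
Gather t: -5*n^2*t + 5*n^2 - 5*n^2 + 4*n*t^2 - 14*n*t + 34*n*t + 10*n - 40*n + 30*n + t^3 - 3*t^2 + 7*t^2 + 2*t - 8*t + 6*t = t^3 + t^2*(4*n + 4) + t*(-5*n^2 + 20*n)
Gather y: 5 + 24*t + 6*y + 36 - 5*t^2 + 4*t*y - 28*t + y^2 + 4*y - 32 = -5*t^2 - 4*t + y^2 + y*(4*t + 10) + 9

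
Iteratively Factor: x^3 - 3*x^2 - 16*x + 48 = (x - 4)*(x^2 + x - 12) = (x - 4)*(x - 3)*(x + 4)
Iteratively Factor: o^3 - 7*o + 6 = (o - 1)*(o^2 + o - 6) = (o - 2)*(o - 1)*(o + 3)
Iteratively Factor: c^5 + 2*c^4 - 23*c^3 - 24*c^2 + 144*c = (c - 3)*(c^4 + 5*c^3 - 8*c^2 - 48*c) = c*(c - 3)*(c^3 + 5*c^2 - 8*c - 48) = c*(c - 3)^2*(c^2 + 8*c + 16) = c*(c - 3)^2*(c + 4)*(c + 4)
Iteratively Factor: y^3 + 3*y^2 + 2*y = (y)*(y^2 + 3*y + 2) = y*(y + 1)*(y + 2)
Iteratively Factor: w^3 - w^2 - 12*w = (w)*(w^2 - w - 12) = w*(w - 4)*(w + 3)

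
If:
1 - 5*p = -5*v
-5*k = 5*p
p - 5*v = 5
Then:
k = 1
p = -1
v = -6/5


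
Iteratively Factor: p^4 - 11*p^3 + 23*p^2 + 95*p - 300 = (p - 5)*(p^3 - 6*p^2 - 7*p + 60) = (p - 5)*(p - 4)*(p^2 - 2*p - 15) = (p - 5)^2*(p - 4)*(p + 3)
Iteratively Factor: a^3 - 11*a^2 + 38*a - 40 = (a - 5)*(a^2 - 6*a + 8) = (a - 5)*(a - 2)*(a - 4)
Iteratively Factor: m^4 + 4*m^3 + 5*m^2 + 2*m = (m)*(m^3 + 4*m^2 + 5*m + 2) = m*(m + 2)*(m^2 + 2*m + 1) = m*(m + 1)*(m + 2)*(m + 1)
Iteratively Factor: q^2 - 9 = (q - 3)*(q + 3)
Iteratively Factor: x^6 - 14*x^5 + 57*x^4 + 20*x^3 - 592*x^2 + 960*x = (x - 4)*(x^5 - 10*x^4 + 17*x^3 + 88*x^2 - 240*x) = (x - 4)^2*(x^4 - 6*x^3 - 7*x^2 + 60*x) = (x - 4)^3*(x^3 - 2*x^2 - 15*x) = (x - 5)*(x - 4)^3*(x^2 + 3*x) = x*(x - 5)*(x - 4)^3*(x + 3)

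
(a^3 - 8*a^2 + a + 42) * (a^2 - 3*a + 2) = a^5 - 11*a^4 + 27*a^3 + 23*a^2 - 124*a + 84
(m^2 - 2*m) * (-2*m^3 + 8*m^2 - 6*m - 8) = -2*m^5 + 12*m^4 - 22*m^3 + 4*m^2 + 16*m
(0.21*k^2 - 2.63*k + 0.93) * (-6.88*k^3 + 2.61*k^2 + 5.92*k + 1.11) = -1.4448*k^5 + 18.6425*k^4 - 12.0195*k^3 - 12.9092*k^2 + 2.5863*k + 1.0323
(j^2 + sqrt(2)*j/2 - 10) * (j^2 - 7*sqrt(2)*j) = j^4 - 13*sqrt(2)*j^3/2 - 17*j^2 + 70*sqrt(2)*j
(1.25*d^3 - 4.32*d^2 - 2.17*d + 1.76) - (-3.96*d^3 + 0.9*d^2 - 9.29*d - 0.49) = 5.21*d^3 - 5.22*d^2 + 7.12*d + 2.25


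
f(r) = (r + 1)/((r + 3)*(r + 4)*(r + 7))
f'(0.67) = -0.00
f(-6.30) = -1.00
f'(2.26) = -0.00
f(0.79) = 0.01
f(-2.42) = -0.34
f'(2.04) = -0.00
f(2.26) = 0.01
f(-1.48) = -0.02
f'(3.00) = 0.00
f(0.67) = 0.01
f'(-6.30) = 0.88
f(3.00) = 0.01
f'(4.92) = -0.00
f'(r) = -(r + 1)/((r + 3)*(r + 4)*(r + 7)^2) - (r + 1)/((r + 3)*(r + 4)^2*(r + 7)) - (r + 1)/((r + 3)^2*(r + 4)*(r + 7)) + 1/((r + 3)*(r + 4)*(r + 7)) = (-2*r^3 - 17*r^2 - 28*r + 23)/(r^6 + 28*r^5 + 318*r^4 + 1876*r^3 + 6073*r^2 + 10248*r + 7056)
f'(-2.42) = 1.11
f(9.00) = 0.00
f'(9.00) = 0.00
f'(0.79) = -0.00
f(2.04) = 0.01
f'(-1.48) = 0.08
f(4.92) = 0.01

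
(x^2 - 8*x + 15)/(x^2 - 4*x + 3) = (x - 5)/(x - 1)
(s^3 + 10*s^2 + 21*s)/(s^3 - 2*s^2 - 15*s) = (s + 7)/(s - 5)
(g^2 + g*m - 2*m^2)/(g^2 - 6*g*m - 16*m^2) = (g - m)/(g - 8*m)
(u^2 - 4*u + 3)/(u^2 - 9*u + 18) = (u - 1)/(u - 6)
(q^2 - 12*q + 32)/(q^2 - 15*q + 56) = (q - 4)/(q - 7)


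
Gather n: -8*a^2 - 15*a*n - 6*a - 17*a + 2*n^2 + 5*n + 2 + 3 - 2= -8*a^2 - 23*a + 2*n^2 + n*(5 - 15*a) + 3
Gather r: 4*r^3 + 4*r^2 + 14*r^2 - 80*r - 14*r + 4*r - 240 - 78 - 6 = 4*r^3 + 18*r^2 - 90*r - 324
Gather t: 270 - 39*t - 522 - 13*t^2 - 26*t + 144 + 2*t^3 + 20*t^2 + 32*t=2*t^3 + 7*t^2 - 33*t - 108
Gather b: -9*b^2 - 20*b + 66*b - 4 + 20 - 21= -9*b^2 + 46*b - 5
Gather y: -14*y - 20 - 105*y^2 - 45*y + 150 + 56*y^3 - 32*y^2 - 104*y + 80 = 56*y^3 - 137*y^2 - 163*y + 210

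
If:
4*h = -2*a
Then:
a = -2*h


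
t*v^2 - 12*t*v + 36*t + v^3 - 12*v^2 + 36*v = (t + v)*(v - 6)^2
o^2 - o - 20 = (o - 5)*(o + 4)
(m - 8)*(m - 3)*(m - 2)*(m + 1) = m^4 - 12*m^3 + 33*m^2 - 2*m - 48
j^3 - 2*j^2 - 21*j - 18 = (j - 6)*(j + 1)*(j + 3)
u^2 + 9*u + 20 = (u + 4)*(u + 5)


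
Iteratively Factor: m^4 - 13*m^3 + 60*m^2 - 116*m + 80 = (m - 2)*(m^3 - 11*m^2 + 38*m - 40) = (m - 2)^2*(m^2 - 9*m + 20) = (m - 5)*(m - 2)^2*(m - 4)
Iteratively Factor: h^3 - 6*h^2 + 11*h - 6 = (h - 1)*(h^2 - 5*h + 6) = (h - 3)*(h - 1)*(h - 2)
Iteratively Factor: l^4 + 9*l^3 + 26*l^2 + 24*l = (l)*(l^3 + 9*l^2 + 26*l + 24) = l*(l + 3)*(l^2 + 6*l + 8) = l*(l + 2)*(l + 3)*(l + 4)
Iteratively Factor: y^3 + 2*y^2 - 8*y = (y + 4)*(y^2 - 2*y) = y*(y + 4)*(y - 2)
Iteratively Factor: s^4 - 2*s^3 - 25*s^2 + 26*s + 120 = (s + 4)*(s^3 - 6*s^2 - s + 30) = (s - 3)*(s + 4)*(s^2 - 3*s - 10) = (s - 5)*(s - 3)*(s + 4)*(s + 2)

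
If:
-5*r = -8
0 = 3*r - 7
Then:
No Solution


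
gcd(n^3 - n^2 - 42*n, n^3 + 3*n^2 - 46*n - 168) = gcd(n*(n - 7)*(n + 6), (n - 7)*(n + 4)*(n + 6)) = n^2 - n - 42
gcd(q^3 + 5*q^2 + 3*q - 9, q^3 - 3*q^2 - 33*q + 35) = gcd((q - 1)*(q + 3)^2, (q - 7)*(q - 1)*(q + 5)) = q - 1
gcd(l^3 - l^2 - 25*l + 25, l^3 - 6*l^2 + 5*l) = l^2 - 6*l + 5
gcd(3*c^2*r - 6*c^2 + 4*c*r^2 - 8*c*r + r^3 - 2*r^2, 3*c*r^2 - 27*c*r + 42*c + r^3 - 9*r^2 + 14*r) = 3*c*r - 6*c + r^2 - 2*r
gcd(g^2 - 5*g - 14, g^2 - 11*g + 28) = g - 7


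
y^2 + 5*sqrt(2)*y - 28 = (y - 2*sqrt(2))*(y + 7*sqrt(2))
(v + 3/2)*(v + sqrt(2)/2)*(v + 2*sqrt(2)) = v^3 + 3*v^2/2 + 5*sqrt(2)*v^2/2 + 2*v + 15*sqrt(2)*v/4 + 3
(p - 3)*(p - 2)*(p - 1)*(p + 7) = p^4 + p^3 - 31*p^2 + 71*p - 42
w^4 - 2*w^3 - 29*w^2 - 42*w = w*(w - 7)*(w + 2)*(w + 3)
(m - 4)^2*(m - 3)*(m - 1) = m^4 - 12*m^3 + 51*m^2 - 88*m + 48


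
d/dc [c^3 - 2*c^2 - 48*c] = 3*c^2 - 4*c - 48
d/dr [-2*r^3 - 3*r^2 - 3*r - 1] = -6*r^2 - 6*r - 3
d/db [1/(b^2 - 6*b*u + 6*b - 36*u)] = 2*(-b + 3*u - 3)/(b^2 - 6*b*u + 6*b - 36*u)^2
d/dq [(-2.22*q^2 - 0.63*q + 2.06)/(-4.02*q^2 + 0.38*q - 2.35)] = (-3.3762*q^2 + 26.9964*q + 0.6977)/(16.1604*q^4 - 3.0552*q^3 + 19.0384*q^2 - 1.786*q + 5.5225)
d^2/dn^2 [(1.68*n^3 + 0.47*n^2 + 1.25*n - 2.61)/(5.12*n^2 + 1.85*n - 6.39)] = (-2.8421709430404e-14*n^4 + 178.060368*n^3 - 437.416848*n^2 + 508.632048*n - 120.711222)/(134.217728*n^6 + 145.48992*n^5 - 449.960448*n^4 - 356.824855*n^3 + 561.571731*n^2 + 226.618155*n - 260.917119)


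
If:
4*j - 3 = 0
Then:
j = 3/4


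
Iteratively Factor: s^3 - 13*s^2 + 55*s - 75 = (s - 3)*(s^2 - 10*s + 25) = (s - 5)*(s - 3)*(s - 5)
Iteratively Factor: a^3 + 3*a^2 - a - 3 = (a + 1)*(a^2 + 2*a - 3) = (a + 1)*(a + 3)*(a - 1)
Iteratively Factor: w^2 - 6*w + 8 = (w - 2)*(w - 4)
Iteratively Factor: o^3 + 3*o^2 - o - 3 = (o + 3)*(o^2 - 1) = (o - 1)*(o + 3)*(o + 1)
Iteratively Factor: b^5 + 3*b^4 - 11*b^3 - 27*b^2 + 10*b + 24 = (b - 3)*(b^4 + 6*b^3 + 7*b^2 - 6*b - 8) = (b - 3)*(b - 1)*(b^3 + 7*b^2 + 14*b + 8) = (b - 3)*(b - 1)*(b + 2)*(b^2 + 5*b + 4) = (b - 3)*(b - 1)*(b + 1)*(b + 2)*(b + 4)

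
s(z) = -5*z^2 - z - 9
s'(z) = -10*z - 1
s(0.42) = -10.30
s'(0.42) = -5.20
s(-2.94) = -49.28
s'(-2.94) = 28.40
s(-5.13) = -135.45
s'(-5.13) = 50.30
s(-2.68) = -42.23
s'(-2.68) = 25.80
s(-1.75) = -22.56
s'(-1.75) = 16.50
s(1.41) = -20.35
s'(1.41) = -15.10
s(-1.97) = -26.43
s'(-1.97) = 18.70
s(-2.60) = -40.20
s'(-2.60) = 25.00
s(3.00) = -57.00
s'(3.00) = -31.00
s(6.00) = -195.00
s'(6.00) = -61.00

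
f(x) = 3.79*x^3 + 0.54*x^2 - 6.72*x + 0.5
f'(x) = 11.37*x^2 + 1.08*x - 6.72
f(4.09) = 241.35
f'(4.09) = 187.90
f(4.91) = 429.15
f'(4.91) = 272.69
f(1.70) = 9.26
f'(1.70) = 27.98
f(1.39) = 2.38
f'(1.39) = 16.75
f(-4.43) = -288.63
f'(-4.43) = 211.63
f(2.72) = 62.49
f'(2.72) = 80.34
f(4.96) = 442.92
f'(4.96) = 278.36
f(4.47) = 319.75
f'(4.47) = 225.29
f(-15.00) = -12568.45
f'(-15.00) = 2535.33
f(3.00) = 87.53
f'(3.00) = 98.85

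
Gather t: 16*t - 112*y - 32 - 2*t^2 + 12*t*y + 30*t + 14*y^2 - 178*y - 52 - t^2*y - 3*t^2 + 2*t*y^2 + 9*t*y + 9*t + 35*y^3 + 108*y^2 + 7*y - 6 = t^2*(-y - 5) + t*(2*y^2 + 21*y + 55) + 35*y^3 + 122*y^2 - 283*y - 90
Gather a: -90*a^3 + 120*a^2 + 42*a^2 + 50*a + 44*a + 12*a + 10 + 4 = -90*a^3 + 162*a^2 + 106*a + 14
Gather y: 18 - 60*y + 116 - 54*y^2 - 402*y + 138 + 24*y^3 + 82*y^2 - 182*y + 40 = 24*y^3 + 28*y^2 - 644*y + 312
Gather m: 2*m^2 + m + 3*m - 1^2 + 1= 2*m^2 + 4*m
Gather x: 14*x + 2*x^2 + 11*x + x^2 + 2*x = 3*x^2 + 27*x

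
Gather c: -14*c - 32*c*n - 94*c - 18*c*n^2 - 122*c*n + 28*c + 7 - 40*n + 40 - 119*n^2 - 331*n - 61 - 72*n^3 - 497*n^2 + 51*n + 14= c*(-18*n^2 - 154*n - 80) - 72*n^3 - 616*n^2 - 320*n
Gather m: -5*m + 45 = 45 - 5*m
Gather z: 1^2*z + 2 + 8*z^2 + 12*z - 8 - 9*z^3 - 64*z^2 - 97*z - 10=-9*z^3 - 56*z^2 - 84*z - 16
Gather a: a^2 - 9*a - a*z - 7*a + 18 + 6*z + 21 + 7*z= a^2 + a*(-z - 16) + 13*z + 39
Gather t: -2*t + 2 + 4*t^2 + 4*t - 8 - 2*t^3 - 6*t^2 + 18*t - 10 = -2*t^3 - 2*t^2 + 20*t - 16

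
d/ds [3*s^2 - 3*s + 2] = 6*s - 3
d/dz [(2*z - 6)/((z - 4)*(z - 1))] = 2*(-z^2 + 6*z - 11)/(z^4 - 10*z^3 + 33*z^2 - 40*z + 16)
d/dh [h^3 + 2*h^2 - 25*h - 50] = 3*h^2 + 4*h - 25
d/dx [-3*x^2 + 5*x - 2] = 5 - 6*x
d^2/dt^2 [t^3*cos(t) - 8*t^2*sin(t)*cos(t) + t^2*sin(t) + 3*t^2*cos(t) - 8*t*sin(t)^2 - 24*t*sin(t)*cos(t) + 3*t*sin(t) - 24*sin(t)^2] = -t^3*cos(t) - 7*t^2*sin(t) + 16*t^2*sin(2*t) - 3*t^2*cos(t) - 15*t*sin(t) + 10*t*cos(t) - 48*sqrt(2)*t*cos(2*t + pi/4) + 2*sin(t) - 24*sin(2*t) + 12*cos(t) - 96*cos(2*t)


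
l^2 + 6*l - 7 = (l - 1)*(l + 7)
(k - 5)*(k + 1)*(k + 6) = k^3 + 2*k^2 - 29*k - 30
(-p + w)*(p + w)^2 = -p^3 - p^2*w + p*w^2 + w^3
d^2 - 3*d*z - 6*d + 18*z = (d - 6)*(d - 3*z)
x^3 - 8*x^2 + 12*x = x*(x - 6)*(x - 2)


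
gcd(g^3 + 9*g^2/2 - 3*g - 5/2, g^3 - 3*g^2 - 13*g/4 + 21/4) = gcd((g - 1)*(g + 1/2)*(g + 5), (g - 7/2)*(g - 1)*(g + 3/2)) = g - 1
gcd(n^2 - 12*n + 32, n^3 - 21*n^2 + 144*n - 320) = n - 8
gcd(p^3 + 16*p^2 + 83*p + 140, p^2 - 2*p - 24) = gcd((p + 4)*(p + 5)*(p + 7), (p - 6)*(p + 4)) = p + 4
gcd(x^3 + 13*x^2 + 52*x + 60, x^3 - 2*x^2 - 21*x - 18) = 1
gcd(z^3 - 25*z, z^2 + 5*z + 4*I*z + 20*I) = z + 5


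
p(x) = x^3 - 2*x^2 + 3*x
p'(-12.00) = 483.00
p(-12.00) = -2052.00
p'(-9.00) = 282.00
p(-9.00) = -918.00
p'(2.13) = 8.09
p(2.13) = 6.98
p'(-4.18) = 72.14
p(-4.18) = -120.52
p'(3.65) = 28.37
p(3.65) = 32.93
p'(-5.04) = 99.36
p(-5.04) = -193.95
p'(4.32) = 41.71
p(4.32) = 56.26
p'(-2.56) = 32.90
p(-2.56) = -37.56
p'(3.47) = 25.24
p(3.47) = 28.11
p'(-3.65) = 57.57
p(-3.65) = -86.22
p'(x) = 3*x^2 - 4*x + 3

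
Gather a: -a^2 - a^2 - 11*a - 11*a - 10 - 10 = -2*a^2 - 22*a - 20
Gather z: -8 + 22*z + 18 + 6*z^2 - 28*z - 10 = 6*z^2 - 6*z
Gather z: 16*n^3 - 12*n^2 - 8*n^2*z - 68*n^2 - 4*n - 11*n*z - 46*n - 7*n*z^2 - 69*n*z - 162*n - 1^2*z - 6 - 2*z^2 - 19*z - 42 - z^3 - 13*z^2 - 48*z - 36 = 16*n^3 - 80*n^2 - 212*n - z^3 + z^2*(-7*n - 15) + z*(-8*n^2 - 80*n - 68) - 84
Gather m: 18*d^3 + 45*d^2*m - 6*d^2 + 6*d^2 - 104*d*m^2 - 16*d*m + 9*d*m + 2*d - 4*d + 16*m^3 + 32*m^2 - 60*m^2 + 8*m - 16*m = 18*d^3 - 2*d + 16*m^3 + m^2*(-104*d - 28) + m*(45*d^2 - 7*d - 8)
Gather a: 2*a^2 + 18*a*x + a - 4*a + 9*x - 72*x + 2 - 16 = 2*a^2 + a*(18*x - 3) - 63*x - 14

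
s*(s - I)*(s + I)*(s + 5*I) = s^4 + 5*I*s^3 + s^2 + 5*I*s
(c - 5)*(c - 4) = c^2 - 9*c + 20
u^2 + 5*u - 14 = (u - 2)*(u + 7)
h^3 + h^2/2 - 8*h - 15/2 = (h - 3)*(h + 1)*(h + 5/2)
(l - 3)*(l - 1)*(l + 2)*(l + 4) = l^4 + 2*l^3 - 13*l^2 - 14*l + 24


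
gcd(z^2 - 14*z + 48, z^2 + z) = 1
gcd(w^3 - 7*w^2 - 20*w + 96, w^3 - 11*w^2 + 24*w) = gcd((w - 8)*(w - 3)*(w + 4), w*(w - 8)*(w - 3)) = w^2 - 11*w + 24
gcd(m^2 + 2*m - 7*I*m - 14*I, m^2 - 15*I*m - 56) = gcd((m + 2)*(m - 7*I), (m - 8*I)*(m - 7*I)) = m - 7*I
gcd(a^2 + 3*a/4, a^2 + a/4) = a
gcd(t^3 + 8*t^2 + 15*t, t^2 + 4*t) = t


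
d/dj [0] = 0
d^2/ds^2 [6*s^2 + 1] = 12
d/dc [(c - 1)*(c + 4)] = 2*c + 3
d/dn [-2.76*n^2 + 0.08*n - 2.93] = 0.08 - 5.52*n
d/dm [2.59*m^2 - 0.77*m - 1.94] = 5.18*m - 0.77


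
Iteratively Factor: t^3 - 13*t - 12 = (t + 3)*(t^2 - 3*t - 4) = (t + 1)*(t + 3)*(t - 4)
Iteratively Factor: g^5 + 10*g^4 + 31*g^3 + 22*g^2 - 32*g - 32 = (g - 1)*(g^4 + 11*g^3 + 42*g^2 + 64*g + 32) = (g - 1)*(g + 4)*(g^3 + 7*g^2 + 14*g + 8) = (g - 1)*(g + 2)*(g + 4)*(g^2 + 5*g + 4) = (g - 1)*(g + 1)*(g + 2)*(g + 4)*(g + 4)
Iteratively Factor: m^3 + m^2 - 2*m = (m - 1)*(m^2 + 2*m) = (m - 1)*(m + 2)*(m)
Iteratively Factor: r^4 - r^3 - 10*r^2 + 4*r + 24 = (r - 2)*(r^3 + r^2 - 8*r - 12) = (r - 2)*(r + 2)*(r^2 - r - 6) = (r - 3)*(r - 2)*(r + 2)*(r + 2)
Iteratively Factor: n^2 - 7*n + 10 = (n - 2)*(n - 5)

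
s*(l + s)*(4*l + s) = 4*l^2*s + 5*l*s^2 + s^3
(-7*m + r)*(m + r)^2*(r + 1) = -7*m^3*r - 7*m^3 - 13*m^2*r^2 - 13*m^2*r - 5*m*r^3 - 5*m*r^2 + r^4 + r^3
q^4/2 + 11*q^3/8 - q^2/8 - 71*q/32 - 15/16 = (q/2 + 1)*(q - 5/4)*(q + 1/2)*(q + 3/2)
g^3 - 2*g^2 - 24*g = g*(g - 6)*(g + 4)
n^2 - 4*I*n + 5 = (n - 5*I)*(n + I)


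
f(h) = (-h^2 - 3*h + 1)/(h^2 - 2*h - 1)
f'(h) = (2 - 2*h)*(-h^2 - 3*h + 1)/(h^2 - 2*h - 1)^2 + (-2*h - 3)/(h^2 - 2*h - 1) = 5*(h^2 + 1)/(h^4 - 4*h^3 + 2*h^2 + 4*h + 1)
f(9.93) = -1.64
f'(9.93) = 0.08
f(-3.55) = -0.05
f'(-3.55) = 0.19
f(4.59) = -3.11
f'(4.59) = 0.93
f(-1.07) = 1.34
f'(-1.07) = 2.05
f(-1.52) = 0.75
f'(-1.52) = 0.87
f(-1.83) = 0.52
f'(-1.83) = 0.60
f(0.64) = 0.71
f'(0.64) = 2.01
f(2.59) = -25.52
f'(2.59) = 138.19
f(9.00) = -1.73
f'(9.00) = 0.11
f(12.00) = -1.50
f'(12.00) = 0.05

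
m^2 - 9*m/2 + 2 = (m - 4)*(m - 1/2)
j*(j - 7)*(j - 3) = j^3 - 10*j^2 + 21*j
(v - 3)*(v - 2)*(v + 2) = v^3 - 3*v^2 - 4*v + 12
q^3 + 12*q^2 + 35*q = q*(q + 5)*(q + 7)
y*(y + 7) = y^2 + 7*y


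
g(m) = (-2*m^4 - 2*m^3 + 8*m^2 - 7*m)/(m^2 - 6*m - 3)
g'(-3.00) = 4.15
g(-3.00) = -0.62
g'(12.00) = -44.37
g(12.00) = -635.65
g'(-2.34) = 2.54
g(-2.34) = 1.56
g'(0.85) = 0.17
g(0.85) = 0.33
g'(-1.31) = 1.20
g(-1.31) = 3.27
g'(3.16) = 22.90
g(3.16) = 17.10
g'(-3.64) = 5.92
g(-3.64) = -3.84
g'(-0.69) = 13.68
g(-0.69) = 5.47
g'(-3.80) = 6.39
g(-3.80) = -4.82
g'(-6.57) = 15.48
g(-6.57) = -34.78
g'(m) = (6 - 2*m)*(-2*m^4 - 2*m^3 + 8*m^2 - 7*m)/(m^2 - 6*m - 3)^2 + (-8*m^3 - 6*m^2 + 16*m - 7)/(m^2 - 6*m - 3) = (-4*m^5 + 34*m^4 + 48*m^3 - 23*m^2 - 48*m + 21)/(m^4 - 12*m^3 + 30*m^2 + 36*m + 9)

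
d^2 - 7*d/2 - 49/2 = (d - 7)*(d + 7/2)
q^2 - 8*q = q*(q - 8)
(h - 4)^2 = h^2 - 8*h + 16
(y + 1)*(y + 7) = y^2 + 8*y + 7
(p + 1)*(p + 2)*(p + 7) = p^3 + 10*p^2 + 23*p + 14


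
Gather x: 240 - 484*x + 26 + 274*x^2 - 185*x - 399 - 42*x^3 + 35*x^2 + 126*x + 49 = -42*x^3 + 309*x^2 - 543*x - 84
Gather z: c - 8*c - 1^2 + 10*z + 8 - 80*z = -7*c - 70*z + 7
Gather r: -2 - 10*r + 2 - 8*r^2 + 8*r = -8*r^2 - 2*r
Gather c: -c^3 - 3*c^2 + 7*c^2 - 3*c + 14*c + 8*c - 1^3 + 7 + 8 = -c^3 + 4*c^2 + 19*c + 14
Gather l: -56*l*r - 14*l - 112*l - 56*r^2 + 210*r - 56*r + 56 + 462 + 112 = l*(-56*r - 126) - 56*r^2 + 154*r + 630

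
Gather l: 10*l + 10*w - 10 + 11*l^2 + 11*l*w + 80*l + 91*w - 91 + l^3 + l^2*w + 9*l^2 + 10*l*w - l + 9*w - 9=l^3 + l^2*(w + 20) + l*(21*w + 89) + 110*w - 110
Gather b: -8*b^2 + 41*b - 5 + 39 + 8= -8*b^2 + 41*b + 42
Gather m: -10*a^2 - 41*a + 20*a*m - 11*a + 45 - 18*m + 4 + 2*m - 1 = -10*a^2 - 52*a + m*(20*a - 16) + 48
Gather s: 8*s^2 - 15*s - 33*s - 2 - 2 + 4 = 8*s^2 - 48*s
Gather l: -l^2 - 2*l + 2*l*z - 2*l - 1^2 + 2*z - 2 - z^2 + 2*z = -l^2 + l*(2*z - 4) - z^2 + 4*z - 3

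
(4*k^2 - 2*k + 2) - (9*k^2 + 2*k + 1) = -5*k^2 - 4*k + 1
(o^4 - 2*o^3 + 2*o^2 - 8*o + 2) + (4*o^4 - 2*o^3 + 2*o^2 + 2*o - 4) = 5*o^4 - 4*o^3 + 4*o^2 - 6*o - 2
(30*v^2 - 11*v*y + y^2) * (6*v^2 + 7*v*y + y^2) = 180*v^4 + 144*v^3*y - 41*v^2*y^2 - 4*v*y^3 + y^4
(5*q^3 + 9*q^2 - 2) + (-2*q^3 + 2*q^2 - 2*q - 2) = 3*q^3 + 11*q^2 - 2*q - 4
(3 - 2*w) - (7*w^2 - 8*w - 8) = -7*w^2 + 6*w + 11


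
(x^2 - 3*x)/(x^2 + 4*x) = (x - 3)/(x + 4)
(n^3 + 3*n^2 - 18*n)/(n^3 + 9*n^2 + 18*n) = (n - 3)/(n + 3)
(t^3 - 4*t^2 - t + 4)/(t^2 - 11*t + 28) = (t^2 - 1)/(t - 7)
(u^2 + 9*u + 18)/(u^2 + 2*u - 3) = (u + 6)/(u - 1)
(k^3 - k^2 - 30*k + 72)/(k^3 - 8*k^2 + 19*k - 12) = (k + 6)/(k - 1)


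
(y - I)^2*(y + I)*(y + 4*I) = y^4 + 3*I*y^3 + 5*y^2 + 3*I*y + 4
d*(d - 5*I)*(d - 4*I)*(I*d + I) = I*d^4 + 9*d^3 + I*d^3 + 9*d^2 - 20*I*d^2 - 20*I*d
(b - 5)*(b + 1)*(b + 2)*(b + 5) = b^4 + 3*b^3 - 23*b^2 - 75*b - 50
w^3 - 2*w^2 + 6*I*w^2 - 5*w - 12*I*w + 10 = (w - 2)*(w + I)*(w + 5*I)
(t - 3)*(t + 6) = t^2 + 3*t - 18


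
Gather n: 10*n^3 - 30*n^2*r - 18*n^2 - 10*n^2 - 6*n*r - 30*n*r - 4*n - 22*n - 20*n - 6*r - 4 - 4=10*n^3 + n^2*(-30*r - 28) + n*(-36*r - 46) - 6*r - 8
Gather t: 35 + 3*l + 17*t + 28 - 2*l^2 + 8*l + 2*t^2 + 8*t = -2*l^2 + 11*l + 2*t^2 + 25*t + 63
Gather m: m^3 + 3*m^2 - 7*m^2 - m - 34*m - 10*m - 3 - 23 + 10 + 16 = m^3 - 4*m^2 - 45*m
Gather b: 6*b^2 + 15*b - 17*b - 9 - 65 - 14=6*b^2 - 2*b - 88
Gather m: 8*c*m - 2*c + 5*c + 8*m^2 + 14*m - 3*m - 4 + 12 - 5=3*c + 8*m^2 + m*(8*c + 11) + 3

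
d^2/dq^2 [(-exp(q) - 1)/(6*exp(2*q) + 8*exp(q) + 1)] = (-36*exp(4*q) - 96*exp(3*q) - 108*exp(2*q) - 32*exp(q) + 7)*exp(q)/(216*exp(6*q) + 864*exp(5*q) + 1260*exp(4*q) + 800*exp(3*q) + 210*exp(2*q) + 24*exp(q) + 1)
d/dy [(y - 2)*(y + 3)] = 2*y + 1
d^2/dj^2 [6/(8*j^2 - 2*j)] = 6*(-4*j*(4*j - 1) + (8*j - 1)^2)/(j^3*(4*j - 1)^3)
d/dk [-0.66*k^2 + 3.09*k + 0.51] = 3.09 - 1.32*k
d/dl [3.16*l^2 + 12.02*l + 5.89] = 6.32*l + 12.02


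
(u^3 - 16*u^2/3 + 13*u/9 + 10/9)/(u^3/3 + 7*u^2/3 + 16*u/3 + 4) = (9*u^3 - 48*u^2 + 13*u + 10)/(3*(u^3 + 7*u^2 + 16*u + 12))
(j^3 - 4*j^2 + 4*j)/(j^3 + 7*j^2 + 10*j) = (j^2 - 4*j + 4)/(j^2 + 7*j + 10)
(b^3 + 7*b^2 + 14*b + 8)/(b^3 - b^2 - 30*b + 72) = (b^3 + 7*b^2 + 14*b + 8)/(b^3 - b^2 - 30*b + 72)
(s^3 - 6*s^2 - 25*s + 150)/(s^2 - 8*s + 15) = (s^2 - s - 30)/(s - 3)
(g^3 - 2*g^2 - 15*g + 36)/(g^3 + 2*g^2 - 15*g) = (g^2 + g - 12)/(g*(g + 5))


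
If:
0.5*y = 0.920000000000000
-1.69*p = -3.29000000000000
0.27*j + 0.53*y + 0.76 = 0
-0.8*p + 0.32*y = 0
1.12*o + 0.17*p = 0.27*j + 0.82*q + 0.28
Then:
No Solution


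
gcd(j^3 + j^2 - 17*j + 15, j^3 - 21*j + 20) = j^2 + 4*j - 5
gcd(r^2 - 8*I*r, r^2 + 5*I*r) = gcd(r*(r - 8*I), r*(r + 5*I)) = r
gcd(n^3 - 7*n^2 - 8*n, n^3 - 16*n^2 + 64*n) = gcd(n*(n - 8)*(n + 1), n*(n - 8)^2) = n^2 - 8*n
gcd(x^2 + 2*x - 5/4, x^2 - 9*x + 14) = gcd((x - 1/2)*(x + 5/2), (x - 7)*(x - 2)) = 1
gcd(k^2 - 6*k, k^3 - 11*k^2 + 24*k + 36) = k - 6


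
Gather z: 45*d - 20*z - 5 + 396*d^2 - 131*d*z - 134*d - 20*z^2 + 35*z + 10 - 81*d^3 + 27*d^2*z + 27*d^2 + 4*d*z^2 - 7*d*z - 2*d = -81*d^3 + 423*d^2 - 91*d + z^2*(4*d - 20) + z*(27*d^2 - 138*d + 15) + 5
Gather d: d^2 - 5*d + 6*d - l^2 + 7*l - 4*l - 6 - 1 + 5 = d^2 + d - l^2 + 3*l - 2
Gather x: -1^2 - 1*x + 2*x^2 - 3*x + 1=2*x^2 - 4*x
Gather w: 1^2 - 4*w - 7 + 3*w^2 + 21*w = 3*w^2 + 17*w - 6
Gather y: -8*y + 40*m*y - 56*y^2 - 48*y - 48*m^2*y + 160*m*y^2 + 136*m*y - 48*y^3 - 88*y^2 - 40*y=-48*y^3 + y^2*(160*m - 144) + y*(-48*m^2 + 176*m - 96)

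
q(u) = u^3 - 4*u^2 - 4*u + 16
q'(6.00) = 56.00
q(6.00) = 64.00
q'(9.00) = 167.00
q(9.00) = 385.00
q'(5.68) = 47.35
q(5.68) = 47.48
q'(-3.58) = 63.09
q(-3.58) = -66.83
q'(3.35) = 2.87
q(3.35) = -4.69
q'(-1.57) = 15.95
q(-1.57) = 8.55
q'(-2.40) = 32.48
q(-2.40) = -11.26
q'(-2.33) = 30.93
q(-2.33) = -9.04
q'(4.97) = 30.34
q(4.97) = 20.08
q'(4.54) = 21.51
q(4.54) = 8.97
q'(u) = 3*u^2 - 8*u - 4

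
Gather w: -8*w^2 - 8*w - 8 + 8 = -8*w^2 - 8*w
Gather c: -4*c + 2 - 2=-4*c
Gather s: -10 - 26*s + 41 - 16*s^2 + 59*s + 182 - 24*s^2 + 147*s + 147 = -40*s^2 + 180*s + 360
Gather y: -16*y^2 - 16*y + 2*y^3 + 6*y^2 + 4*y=2*y^3 - 10*y^2 - 12*y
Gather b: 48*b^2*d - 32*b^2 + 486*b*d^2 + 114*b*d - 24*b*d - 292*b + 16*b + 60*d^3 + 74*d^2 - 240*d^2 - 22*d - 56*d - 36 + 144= b^2*(48*d - 32) + b*(486*d^2 + 90*d - 276) + 60*d^3 - 166*d^2 - 78*d + 108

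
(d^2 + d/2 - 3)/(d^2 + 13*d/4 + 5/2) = 2*(2*d - 3)/(4*d + 5)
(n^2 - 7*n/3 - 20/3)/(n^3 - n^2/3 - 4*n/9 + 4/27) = 9*(3*n^2 - 7*n - 20)/(27*n^3 - 9*n^2 - 12*n + 4)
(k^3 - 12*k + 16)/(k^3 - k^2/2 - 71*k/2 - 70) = 2*(k^2 - 4*k + 4)/(2*k^2 - 9*k - 35)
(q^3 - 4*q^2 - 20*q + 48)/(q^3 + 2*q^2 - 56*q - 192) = (q^2 - 8*q + 12)/(q^2 - 2*q - 48)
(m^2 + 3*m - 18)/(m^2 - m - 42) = (m - 3)/(m - 7)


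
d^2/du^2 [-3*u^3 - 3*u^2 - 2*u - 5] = -18*u - 6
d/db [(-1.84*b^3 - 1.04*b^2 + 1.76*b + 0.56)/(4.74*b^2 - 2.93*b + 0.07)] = (-8.7216*b^4 + 10.7824*b^3 - 5.6816*b^2 - 5.4544*b + 1.764)/(22.4676*b^4 - 27.7764*b^3 + 9.2485*b^2 - 0.4102*b + 0.0049)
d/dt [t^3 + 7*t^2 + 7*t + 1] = 3*t^2 + 14*t + 7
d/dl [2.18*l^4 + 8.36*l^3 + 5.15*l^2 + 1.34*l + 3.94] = 8.72*l^3 + 25.08*l^2 + 10.3*l + 1.34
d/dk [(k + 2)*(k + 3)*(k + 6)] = 3*k^2 + 22*k + 36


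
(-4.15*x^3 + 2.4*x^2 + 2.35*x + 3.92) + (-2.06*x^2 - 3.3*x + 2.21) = -4.15*x^3 + 0.34*x^2 - 0.95*x + 6.13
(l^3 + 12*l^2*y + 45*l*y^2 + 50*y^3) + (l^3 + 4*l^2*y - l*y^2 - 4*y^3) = 2*l^3 + 16*l^2*y + 44*l*y^2 + 46*y^3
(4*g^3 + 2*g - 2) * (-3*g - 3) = -12*g^4 - 12*g^3 - 6*g^2 + 6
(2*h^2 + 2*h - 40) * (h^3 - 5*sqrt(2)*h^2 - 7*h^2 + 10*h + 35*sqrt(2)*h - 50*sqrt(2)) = 2*h^5 - 10*sqrt(2)*h^4 - 12*h^4 - 34*h^3 + 60*sqrt(2)*h^3 + 170*sqrt(2)*h^2 + 300*h^2 - 1500*sqrt(2)*h - 400*h + 2000*sqrt(2)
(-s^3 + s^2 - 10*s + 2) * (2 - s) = s^4 - 3*s^3 + 12*s^2 - 22*s + 4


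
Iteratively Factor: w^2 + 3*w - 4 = (w - 1)*(w + 4)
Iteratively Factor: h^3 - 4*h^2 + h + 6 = (h + 1)*(h^2 - 5*h + 6) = (h - 3)*(h + 1)*(h - 2)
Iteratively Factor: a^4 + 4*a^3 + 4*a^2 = (a)*(a^3 + 4*a^2 + 4*a) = a*(a + 2)*(a^2 + 2*a) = a*(a + 2)^2*(a)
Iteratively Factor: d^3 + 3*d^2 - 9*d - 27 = (d - 3)*(d^2 + 6*d + 9) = (d - 3)*(d + 3)*(d + 3)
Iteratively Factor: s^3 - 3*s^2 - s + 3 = (s + 1)*(s^2 - 4*s + 3) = (s - 1)*(s + 1)*(s - 3)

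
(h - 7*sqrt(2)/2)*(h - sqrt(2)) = h^2 - 9*sqrt(2)*h/2 + 7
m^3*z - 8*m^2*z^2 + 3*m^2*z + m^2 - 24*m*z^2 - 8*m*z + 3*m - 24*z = (m + 3)*(m - 8*z)*(m*z + 1)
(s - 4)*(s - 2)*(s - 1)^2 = s^4 - 8*s^3 + 21*s^2 - 22*s + 8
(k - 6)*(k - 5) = k^2 - 11*k + 30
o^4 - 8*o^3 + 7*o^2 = o^2*(o - 7)*(o - 1)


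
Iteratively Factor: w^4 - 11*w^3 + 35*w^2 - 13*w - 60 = (w - 5)*(w^3 - 6*w^2 + 5*w + 12) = (w - 5)*(w + 1)*(w^2 - 7*w + 12) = (w - 5)*(w - 4)*(w + 1)*(w - 3)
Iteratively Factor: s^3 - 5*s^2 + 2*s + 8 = (s - 4)*(s^2 - s - 2) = (s - 4)*(s - 2)*(s + 1)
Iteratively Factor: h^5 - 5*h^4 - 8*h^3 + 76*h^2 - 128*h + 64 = (h - 2)*(h^4 - 3*h^3 - 14*h^2 + 48*h - 32) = (h - 4)*(h - 2)*(h^3 + h^2 - 10*h + 8) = (h - 4)*(h - 2)^2*(h^2 + 3*h - 4) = (h - 4)*(h - 2)^2*(h - 1)*(h + 4)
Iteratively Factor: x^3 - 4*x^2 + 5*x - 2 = (x - 1)*(x^2 - 3*x + 2) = (x - 2)*(x - 1)*(x - 1)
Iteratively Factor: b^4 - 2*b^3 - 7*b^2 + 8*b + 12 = (b + 2)*(b^3 - 4*b^2 + b + 6) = (b - 2)*(b + 2)*(b^2 - 2*b - 3) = (b - 2)*(b + 1)*(b + 2)*(b - 3)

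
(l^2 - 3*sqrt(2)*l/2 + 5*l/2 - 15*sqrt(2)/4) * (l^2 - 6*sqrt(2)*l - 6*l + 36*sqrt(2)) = l^4 - 15*sqrt(2)*l^3/2 - 7*l^3/2 + 3*l^2 + 105*sqrt(2)*l^2/4 - 63*l + 225*sqrt(2)*l/2 - 270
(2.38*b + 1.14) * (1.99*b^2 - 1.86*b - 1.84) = 4.7362*b^3 - 2.1582*b^2 - 6.4996*b - 2.0976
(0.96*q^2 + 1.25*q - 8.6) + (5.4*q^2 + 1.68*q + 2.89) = 6.36*q^2 + 2.93*q - 5.71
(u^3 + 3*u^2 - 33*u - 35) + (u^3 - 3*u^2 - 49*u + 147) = 2*u^3 - 82*u + 112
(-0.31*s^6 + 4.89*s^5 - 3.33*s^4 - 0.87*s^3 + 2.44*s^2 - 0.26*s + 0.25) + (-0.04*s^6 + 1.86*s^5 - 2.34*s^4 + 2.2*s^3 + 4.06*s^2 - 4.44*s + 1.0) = -0.35*s^6 + 6.75*s^5 - 5.67*s^4 + 1.33*s^3 + 6.5*s^2 - 4.7*s + 1.25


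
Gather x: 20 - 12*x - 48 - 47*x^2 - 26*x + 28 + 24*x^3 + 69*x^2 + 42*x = 24*x^3 + 22*x^2 + 4*x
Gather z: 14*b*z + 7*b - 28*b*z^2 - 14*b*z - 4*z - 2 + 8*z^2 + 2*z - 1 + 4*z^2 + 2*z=7*b + z^2*(12 - 28*b) - 3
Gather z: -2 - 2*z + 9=7 - 2*z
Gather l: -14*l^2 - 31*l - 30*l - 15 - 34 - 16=-14*l^2 - 61*l - 65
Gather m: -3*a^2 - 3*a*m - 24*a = -3*a^2 - 3*a*m - 24*a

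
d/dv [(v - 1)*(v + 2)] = 2*v + 1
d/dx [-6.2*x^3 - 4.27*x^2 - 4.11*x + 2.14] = -18.6*x^2 - 8.54*x - 4.11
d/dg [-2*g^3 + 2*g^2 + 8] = 2*g*(2 - 3*g)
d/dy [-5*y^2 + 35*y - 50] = 35 - 10*y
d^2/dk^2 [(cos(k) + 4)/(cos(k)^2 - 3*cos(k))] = (-19*sin(k)^4/cos(k)^3 + sin(k)^2 + 37 - 50/cos(k) - 72/cos(k)^2 + 91/cos(k)^3)/(cos(k) - 3)^3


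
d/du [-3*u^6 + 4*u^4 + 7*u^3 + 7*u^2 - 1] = u*(-18*u^4 + 16*u^2 + 21*u + 14)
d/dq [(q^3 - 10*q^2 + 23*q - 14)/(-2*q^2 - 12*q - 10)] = (-q^4 - 12*q^3 + 68*q^2 + 72*q - 199)/(2*(q^4 + 12*q^3 + 46*q^2 + 60*q + 25))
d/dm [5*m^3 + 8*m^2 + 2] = m*(15*m + 16)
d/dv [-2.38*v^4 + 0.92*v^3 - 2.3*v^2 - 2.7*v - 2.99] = -9.52*v^3 + 2.76*v^2 - 4.6*v - 2.7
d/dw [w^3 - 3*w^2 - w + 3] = 3*w^2 - 6*w - 1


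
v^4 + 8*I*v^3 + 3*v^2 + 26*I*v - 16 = (v - 2*I)*(v + I)^2*(v + 8*I)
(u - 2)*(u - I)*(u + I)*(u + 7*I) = u^4 - 2*u^3 + 7*I*u^3 + u^2 - 14*I*u^2 - 2*u + 7*I*u - 14*I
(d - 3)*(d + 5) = d^2 + 2*d - 15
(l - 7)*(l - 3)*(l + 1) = l^3 - 9*l^2 + 11*l + 21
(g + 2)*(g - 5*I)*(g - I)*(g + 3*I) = g^4 + 2*g^3 - 3*I*g^3 + 13*g^2 - 6*I*g^2 + 26*g - 15*I*g - 30*I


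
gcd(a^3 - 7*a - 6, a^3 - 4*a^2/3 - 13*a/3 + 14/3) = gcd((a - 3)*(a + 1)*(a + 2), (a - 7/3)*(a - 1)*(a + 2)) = a + 2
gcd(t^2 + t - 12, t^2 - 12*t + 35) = 1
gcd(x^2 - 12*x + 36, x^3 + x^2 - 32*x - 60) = x - 6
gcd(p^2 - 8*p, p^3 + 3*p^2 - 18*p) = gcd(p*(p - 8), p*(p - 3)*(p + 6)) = p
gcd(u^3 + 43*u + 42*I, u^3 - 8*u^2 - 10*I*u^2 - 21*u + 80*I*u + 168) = u - 7*I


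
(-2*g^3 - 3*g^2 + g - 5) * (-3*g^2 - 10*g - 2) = 6*g^5 + 29*g^4 + 31*g^3 + 11*g^2 + 48*g + 10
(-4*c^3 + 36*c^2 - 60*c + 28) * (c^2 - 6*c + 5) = -4*c^5 + 60*c^4 - 296*c^3 + 568*c^2 - 468*c + 140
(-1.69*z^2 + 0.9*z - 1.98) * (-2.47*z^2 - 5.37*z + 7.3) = 4.1743*z^4 + 6.8523*z^3 - 12.2794*z^2 + 17.2026*z - 14.454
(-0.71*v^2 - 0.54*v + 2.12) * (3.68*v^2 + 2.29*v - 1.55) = -2.6128*v^4 - 3.6131*v^3 + 7.6655*v^2 + 5.6918*v - 3.286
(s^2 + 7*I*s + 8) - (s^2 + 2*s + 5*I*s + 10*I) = -2*s + 2*I*s + 8 - 10*I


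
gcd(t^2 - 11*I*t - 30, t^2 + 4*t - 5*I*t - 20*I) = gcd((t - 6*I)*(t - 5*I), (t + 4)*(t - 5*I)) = t - 5*I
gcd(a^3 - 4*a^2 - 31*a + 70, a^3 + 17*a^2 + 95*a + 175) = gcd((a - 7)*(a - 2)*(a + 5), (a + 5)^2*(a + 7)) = a + 5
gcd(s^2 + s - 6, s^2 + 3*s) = s + 3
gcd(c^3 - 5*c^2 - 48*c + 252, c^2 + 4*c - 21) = c + 7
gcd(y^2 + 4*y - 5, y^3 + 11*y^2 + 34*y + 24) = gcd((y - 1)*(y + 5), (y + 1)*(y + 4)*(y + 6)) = 1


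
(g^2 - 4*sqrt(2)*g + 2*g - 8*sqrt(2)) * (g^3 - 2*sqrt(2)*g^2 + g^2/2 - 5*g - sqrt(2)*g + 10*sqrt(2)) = g^5 - 6*sqrt(2)*g^4 + 5*g^4/2 - 15*sqrt(2)*g^3 + 12*g^3 + 30*g^2 + 24*sqrt(2)*g^2 - 64*g + 60*sqrt(2)*g - 160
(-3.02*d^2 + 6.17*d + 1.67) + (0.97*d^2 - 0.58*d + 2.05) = -2.05*d^2 + 5.59*d + 3.72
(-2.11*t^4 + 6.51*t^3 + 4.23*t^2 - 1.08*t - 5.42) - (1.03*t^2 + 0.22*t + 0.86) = -2.11*t^4 + 6.51*t^3 + 3.2*t^2 - 1.3*t - 6.28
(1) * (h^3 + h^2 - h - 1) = h^3 + h^2 - h - 1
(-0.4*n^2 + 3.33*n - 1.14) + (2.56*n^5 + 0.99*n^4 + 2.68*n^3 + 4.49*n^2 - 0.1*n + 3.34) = 2.56*n^5 + 0.99*n^4 + 2.68*n^3 + 4.09*n^2 + 3.23*n + 2.2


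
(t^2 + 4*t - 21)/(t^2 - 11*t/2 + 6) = 2*(t^2 + 4*t - 21)/(2*t^2 - 11*t + 12)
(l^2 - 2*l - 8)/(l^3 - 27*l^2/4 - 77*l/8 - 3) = 8*(-l^2 + 2*l + 8)/(-8*l^3 + 54*l^2 + 77*l + 24)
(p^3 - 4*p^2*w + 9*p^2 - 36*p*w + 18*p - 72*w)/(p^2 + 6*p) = p - 4*w + 3 - 12*w/p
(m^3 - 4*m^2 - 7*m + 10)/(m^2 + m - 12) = (m^3 - 4*m^2 - 7*m + 10)/(m^2 + m - 12)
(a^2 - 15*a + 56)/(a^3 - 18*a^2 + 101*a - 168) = 1/(a - 3)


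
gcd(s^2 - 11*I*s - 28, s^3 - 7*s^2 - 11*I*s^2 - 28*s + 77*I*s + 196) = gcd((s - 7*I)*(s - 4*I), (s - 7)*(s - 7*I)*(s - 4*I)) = s^2 - 11*I*s - 28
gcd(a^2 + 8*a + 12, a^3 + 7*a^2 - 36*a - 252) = a + 6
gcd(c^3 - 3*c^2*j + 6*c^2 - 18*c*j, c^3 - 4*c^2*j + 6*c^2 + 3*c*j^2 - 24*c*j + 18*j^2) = c^2 - 3*c*j + 6*c - 18*j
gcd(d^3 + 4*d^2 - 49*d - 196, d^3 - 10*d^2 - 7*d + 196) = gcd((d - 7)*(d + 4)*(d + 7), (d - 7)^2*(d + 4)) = d^2 - 3*d - 28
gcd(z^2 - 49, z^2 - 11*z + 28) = z - 7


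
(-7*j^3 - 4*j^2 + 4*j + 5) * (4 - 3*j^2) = 21*j^5 + 12*j^4 - 40*j^3 - 31*j^2 + 16*j + 20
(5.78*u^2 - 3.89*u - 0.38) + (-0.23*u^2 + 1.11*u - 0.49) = 5.55*u^2 - 2.78*u - 0.87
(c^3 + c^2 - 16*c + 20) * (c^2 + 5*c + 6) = c^5 + 6*c^4 - 5*c^3 - 54*c^2 + 4*c + 120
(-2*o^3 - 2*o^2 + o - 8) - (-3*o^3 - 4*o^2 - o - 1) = o^3 + 2*o^2 + 2*o - 7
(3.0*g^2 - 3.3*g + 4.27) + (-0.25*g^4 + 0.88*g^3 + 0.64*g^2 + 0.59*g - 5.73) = -0.25*g^4 + 0.88*g^3 + 3.64*g^2 - 2.71*g - 1.46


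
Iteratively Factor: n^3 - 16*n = (n - 4)*(n^2 + 4*n) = n*(n - 4)*(n + 4)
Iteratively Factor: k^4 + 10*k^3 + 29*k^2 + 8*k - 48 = (k + 4)*(k^3 + 6*k^2 + 5*k - 12) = (k + 3)*(k + 4)*(k^2 + 3*k - 4) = (k + 3)*(k + 4)^2*(k - 1)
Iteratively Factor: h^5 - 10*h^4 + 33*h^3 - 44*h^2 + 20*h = (h - 5)*(h^4 - 5*h^3 + 8*h^2 - 4*h) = h*(h - 5)*(h^3 - 5*h^2 + 8*h - 4) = h*(h - 5)*(h - 2)*(h^2 - 3*h + 2) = h*(h - 5)*(h - 2)*(h - 1)*(h - 2)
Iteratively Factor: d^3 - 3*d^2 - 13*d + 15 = (d + 3)*(d^2 - 6*d + 5) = (d - 1)*(d + 3)*(d - 5)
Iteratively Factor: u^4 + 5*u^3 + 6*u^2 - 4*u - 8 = (u + 2)*(u^3 + 3*u^2 - 4) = (u + 2)^2*(u^2 + u - 2) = (u + 2)^3*(u - 1)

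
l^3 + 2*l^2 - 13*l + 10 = (l - 2)*(l - 1)*(l + 5)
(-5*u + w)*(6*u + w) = -30*u^2 + u*w + w^2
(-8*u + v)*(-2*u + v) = 16*u^2 - 10*u*v + v^2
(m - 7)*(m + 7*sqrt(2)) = m^2 - 7*m + 7*sqrt(2)*m - 49*sqrt(2)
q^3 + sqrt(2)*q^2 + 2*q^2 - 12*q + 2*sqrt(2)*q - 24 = (q + 2)*(q - 2*sqrt(2))*(q + 3*sqrt(2))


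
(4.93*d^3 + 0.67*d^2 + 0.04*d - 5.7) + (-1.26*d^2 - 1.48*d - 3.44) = 4.93*d^3 - 0.59*d^2 - 1.44*d - 9.14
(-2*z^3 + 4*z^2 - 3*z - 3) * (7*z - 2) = -14*z^4 + 32*z^3 - 29*z^2 - 15*z + 6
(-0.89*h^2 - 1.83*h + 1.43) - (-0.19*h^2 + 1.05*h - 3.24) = -0.7*h^2 - 2.88*h + 4.67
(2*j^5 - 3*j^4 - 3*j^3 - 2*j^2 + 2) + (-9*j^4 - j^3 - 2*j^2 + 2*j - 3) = 2*j^5 - 12*j^4 - 4*j^3 - 4*j^2 + 2*j - 1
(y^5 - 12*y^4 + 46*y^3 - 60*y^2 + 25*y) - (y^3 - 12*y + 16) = y^5 - 12*y^4 + 45*y^3 - 60*y^2 + 37*y - 16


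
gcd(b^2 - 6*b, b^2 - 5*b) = b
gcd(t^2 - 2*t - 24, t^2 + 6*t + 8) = t + 4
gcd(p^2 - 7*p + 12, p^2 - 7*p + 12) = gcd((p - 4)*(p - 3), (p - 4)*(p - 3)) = p^2 - 7*p + 12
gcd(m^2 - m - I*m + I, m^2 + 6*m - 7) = m - 1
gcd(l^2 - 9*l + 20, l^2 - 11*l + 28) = l - 4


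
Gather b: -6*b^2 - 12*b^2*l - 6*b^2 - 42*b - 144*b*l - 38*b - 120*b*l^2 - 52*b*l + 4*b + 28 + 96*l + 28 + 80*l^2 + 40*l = b^2*(-12*l - 12) + b*(-120*l^2 - 196*l - 76) + 80*l^2 + 136*l + 56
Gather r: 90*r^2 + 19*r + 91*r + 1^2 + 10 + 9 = 90*r^2 + 110*r + 20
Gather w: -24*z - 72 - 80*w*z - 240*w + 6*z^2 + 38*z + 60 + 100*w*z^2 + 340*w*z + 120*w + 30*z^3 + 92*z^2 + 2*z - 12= w*(100*z^2 + 260*z - 120) + 30*z^3 + 98*z^2 + 16*z - 24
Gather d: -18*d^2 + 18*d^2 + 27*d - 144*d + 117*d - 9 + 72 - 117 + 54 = 0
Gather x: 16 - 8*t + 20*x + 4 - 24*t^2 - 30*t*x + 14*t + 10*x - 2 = -24*t^2 + 6*t + x*(30 - 30*t) + 18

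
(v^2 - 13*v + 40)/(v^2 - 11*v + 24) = (v - 5)/(v - 3)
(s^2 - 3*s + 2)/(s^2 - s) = (s - 2)/s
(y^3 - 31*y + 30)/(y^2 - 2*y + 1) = (y^2 + y - 30)/(y - 1)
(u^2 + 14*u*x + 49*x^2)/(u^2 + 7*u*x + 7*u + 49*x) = (u + 7*x)/(u + 7)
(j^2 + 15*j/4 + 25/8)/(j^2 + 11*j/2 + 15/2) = (j + 5/4)/(j + 3)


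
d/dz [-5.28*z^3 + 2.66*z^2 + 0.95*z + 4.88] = -15.84*z^2 + 5.32*z + 0.95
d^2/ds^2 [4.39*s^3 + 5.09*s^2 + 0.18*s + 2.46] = 26.34*s + 10.18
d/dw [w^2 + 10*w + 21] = 2*w + 10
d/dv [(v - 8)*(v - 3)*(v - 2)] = 3*v^2 - 26*v + 46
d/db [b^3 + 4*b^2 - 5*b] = 3*b^2 + 8*b - 5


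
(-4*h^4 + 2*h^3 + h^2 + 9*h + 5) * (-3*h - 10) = 12*h^5 + 34*h^4 - 23*h^3 - 37*h^2 - 105*h - 50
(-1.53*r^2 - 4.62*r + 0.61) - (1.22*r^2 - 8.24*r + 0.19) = -2.75*r^2 + 3.62*r + 0.42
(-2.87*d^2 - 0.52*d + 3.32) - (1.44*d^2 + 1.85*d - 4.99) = -4.31*d^2 - 2.37*d + 8.31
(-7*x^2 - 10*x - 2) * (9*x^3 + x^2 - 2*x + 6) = -63*x^5 - 97*x^4 - 14*x^3 - 24*x^2 - 56*x - 12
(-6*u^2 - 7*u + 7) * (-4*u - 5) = 24*u^3 + 58*u^2 + 7*u - 35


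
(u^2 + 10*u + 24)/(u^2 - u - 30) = (u^2 + 10*u + 24)/(u^2 - u - 30)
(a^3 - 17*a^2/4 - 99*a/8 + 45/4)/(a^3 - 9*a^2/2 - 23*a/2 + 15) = (a - 3/4)/(a - 1)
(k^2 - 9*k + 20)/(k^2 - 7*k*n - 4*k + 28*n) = (k - 5)/(k - 7*n)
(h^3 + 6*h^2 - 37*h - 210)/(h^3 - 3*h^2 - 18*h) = (h^2 + 12*h + 35)/(h*(h + 3))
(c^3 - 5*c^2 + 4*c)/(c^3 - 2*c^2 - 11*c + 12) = c/(c + 3)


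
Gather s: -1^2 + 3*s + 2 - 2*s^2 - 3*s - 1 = -2*s^2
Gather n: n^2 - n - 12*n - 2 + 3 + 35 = n^2 - 13*n + 36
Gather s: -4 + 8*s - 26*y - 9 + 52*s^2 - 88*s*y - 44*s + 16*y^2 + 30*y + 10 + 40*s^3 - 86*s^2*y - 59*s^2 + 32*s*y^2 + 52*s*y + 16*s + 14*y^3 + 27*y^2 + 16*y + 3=40*s^3 + s^2*(-86*y - 7) + s*(32*y^2 - 36*y - 20) + 14*y^3 + 43*y^2 + 20*y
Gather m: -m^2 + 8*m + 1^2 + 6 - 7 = -m^2 + 8*m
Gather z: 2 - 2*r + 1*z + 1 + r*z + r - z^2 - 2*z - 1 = -r - z^2 + z*(r - 1) + 2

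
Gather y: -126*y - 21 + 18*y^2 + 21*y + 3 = 18*y^2 - 105*y - 18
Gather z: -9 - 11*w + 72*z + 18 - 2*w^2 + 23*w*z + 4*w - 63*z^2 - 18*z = -2*w^2 - 7*w - 63*z^2 + z*(23*w + 54) + 9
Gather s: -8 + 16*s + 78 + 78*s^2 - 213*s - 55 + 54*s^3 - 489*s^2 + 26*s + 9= 54*s^3 - 411*s^2 - 171*s + 24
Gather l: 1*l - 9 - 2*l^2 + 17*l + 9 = -2*l^2 + 18*l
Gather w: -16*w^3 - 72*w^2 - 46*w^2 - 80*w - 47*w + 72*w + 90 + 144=-16*w^3 - 118*w^2 - 55*w + 234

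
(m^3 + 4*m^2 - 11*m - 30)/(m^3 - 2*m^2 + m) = (m^3 + 4*m^2 - 11*m - 30)/(m*(m^2 - 2*m + 1))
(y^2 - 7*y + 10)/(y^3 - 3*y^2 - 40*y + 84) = (y - 5)/(y^2 - y - 42)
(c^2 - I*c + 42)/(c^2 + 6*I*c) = (c - 7*I)/c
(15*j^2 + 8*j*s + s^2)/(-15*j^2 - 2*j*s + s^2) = (5*j + s)/(-5*j + s)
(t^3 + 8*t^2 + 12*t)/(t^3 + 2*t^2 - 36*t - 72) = t/(t - 6)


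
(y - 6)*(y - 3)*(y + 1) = y^3 - 8*y^2 + 9*y + 18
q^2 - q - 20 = (q - 5)*(q + 4)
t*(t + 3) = t^2 + 3*t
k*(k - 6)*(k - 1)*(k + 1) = k^4 - 6*k^3 - k^2 + 6*k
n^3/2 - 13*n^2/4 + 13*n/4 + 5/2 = (n/2 + 1/4)*(n - 5)*(n - 2)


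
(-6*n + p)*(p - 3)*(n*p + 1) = -6*n^2*p^2 + 18*n^2*p + n*p^3 - 3*n*p^2 - 6*n*p + 18*n + p^2 - 3*p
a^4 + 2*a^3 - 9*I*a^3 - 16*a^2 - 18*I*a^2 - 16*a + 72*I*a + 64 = (a - 2)*(a + 4)*(a - 8*I)*(a - I)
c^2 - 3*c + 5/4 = (c - 5/2)*(c - 1/2)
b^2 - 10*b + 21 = (b - 7)*(b - 3)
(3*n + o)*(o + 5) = 3*n*o + 15*n + o^2 + 5*o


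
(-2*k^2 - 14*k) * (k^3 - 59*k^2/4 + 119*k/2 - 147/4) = -2*k^5 + 31*k^4/2 + 175*k^3/2 - 1519*k^2/2 + 1029*k/2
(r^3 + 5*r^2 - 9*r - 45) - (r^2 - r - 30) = r^3 + 4*r^2 - 8*r - 15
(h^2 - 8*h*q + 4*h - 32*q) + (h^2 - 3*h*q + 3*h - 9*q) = 2*h^2 - 11*h*q + 7*h - 41*q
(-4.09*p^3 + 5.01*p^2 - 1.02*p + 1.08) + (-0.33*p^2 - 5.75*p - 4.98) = -4.09*p^3 + 4.68*p^2 - 6.77*p - 3.9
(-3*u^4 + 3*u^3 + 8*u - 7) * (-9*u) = 27*u^5 - 27*u^4 - 72*u^2 + 63*u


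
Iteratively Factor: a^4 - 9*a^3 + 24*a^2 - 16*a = (a - 4)*(a^3 - 5*a^2 + 4*a) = (a - 4)^2*(a^2 - a) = (a - 4)^2*(a - 1)*(a)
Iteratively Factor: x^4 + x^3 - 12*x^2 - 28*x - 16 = (x - 4)*(x^3 + 5*x^2 + 8*x + 4) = (x - 4)*(x + 2)*(x^2 + 3*x + 2) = (x - 4)*(x + 2)^2*(x + 1)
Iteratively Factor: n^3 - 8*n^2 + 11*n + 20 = (n + 1)*(n^2 - 9*n + 20) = (n - 4)*(n + 1)*(n - 5)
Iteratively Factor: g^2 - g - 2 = (g - 2)*(g + 1)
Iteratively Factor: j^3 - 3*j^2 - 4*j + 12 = (j - 3)*(j^2 - 4) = (j - 3)*(j + 2)*(j - 2)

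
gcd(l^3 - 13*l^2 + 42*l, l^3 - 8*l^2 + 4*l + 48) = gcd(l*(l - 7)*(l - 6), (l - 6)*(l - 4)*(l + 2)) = l - 6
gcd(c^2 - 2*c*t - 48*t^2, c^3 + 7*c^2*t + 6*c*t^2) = c + 6*t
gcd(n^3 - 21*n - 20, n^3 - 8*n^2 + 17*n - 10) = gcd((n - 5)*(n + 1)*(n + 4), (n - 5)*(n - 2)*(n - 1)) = n - 5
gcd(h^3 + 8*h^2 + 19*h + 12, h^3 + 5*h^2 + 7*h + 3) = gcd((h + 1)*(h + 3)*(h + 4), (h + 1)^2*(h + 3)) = h^2 + 4*h + 3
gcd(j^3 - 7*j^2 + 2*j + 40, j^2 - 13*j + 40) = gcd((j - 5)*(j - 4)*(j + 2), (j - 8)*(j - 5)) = j - 5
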